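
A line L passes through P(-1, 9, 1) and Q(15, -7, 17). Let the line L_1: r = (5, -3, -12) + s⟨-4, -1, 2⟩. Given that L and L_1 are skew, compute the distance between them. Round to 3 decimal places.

16.637

A direction vector for L is Q − P = (16, -16, 16).
Common perpendicular direction n = (16, -16, 16) × (-4, -1, 2) = (-16, -96, -80).
With w = (5, -3, -12) − (-1, 9, 1) = (6, -12, -13), w · n = 2096.
Distance = |w · n| / |n| = |2096| / √15872 ≈ 16.637.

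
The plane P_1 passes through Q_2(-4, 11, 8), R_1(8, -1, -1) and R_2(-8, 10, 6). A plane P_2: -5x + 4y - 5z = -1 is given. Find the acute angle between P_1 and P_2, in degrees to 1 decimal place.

Q_2R_1 = (12, -12, -9), Q_2R_2 = (-4, -1, -2); a normal to P_1 is Q_2R_1 × Q_2R_2 = (15, 60, -60).
Using Q_2: P_1 has equation 15x + 60y - 60z = 120.
cos θ = |n₁·n₂| / (|n₁||n₂|) = |465| / (√7425 · √66).
θ = arccos(0.66425) ≈ 48.4°.

48.4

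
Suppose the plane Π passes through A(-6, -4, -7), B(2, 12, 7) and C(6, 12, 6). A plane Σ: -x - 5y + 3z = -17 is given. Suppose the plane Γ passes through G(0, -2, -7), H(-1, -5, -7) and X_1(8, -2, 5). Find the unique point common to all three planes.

(2, 0, -5)

AB = (8, 16, 14), AC = (12, 16, 13); a normal to Π is AB × AC = (-16, 64, -64).
Using A: Π has equation -16x + 64y - 64z = 288.
GH = (-1, -3, 0), GX_1 = (8, 0, 12); a normal to Γ is GH × GX_1 = (-36, 12, 24).
Using G: Γ has equation -36x + 12y + 24z = -192.
Solving the 3×3 linear system -16x + 64y - 64z = 288, -x - 5y + 3z = -17, -36x + 12y + 24z = -192 (e.g. by elimination or Cramer's rule, determinant = 9408) gives (2, 0, -5).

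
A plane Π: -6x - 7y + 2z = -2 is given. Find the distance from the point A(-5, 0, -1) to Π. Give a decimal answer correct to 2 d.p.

n·A − d = (-6)·(-5) + (-7)·(0) + (2)·(-1) − (-2) = 30; |n| = √89.
Distance = |30| / √89 = 30/√89 ≈ 3.18.

3.18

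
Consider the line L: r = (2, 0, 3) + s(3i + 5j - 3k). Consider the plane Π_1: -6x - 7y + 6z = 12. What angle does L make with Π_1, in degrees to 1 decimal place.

sin θ = |n·v| / (|n||v|) = |-71| / (√121 · √43) = 0.98431.
θ ≈ 79.8°.

79.8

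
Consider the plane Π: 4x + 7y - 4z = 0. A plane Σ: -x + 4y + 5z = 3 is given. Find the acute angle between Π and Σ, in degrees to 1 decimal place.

cos θ = |n₁·n₂| / (|n₁||n₂|) = |4| / (√81 · √42).
θ = arccos(0.06858) ≈ 86.1°.

86.1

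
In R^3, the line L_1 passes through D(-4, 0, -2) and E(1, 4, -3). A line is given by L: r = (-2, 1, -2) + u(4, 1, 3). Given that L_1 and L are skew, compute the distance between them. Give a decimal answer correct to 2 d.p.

A direction vector for L_1 is E − D = (5, 4, -1).
Common perpendicular direction n = (5, 4, -1) × (4, 1, 3) = (13, -19, -11).
With w = (-2, 1, -2) − (-4, 0, -2) = (2, 1, 0), w · n = 7.
Distance = |w · n| / |n| = |7| / √651 ≈ 0.27.

0.27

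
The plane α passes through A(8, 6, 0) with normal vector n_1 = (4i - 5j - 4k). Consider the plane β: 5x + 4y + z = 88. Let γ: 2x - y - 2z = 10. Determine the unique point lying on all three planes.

(12, 6, 4)

α: n_1·r = n_1·A gives 4x - 5y - 4z = 2.
Solving the 3×3 linear system 4x - 5y - 4z = 2, 5x + 4y + z = 88, 2x - y - 2z = 10 (e.g. by elimination or Cramer's rule, determinant = -36) gives (12, 6, 4).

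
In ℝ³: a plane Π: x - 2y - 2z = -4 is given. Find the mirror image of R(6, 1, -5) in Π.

(2, 9, 3)

λ = (n·R − d)/|n|² = (14 − (-4))/9 = 2.
Reflection = R − 2λn = (6, 1, -5) − 4·(1, -2, -2) = (2, 9, 3).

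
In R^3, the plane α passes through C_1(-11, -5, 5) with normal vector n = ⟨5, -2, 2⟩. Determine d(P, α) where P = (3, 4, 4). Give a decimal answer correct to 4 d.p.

8.7039

α: n·r = n·C_1 gives 5x - 2y + 2z = -35.
n·P − d = (5)·(3) + (-2)·(4) + (2)·(4) − (-35) = 50; |n| = √33.
Distance = |50| / √33 = 50/√33 ≈ 8.7039.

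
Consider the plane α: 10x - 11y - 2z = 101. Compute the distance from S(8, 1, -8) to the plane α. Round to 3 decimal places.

1.067

n·S − d = (10)·(8) + (-11)·(1) + (-2)·(-8) − 101 = -16; |n| = √225.
Distance = |-16| / √225 = 16/√225 ≈ 1.067.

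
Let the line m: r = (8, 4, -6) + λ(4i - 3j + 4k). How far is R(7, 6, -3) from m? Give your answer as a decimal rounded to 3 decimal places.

Taking (8, 4, -6) on m with direction v = (4, -3, 4): w = R − (8, 4, -6) = (-1, 2, 3), and w × v = (17, 16, -5).
Distance = |w × v| / |v| = √570 / √41 ≈ 3.729.

3.729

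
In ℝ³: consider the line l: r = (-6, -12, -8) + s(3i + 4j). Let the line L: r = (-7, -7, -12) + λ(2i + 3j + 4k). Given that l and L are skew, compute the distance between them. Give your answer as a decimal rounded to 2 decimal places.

Common perpendicular direction n = (3, 4, 0) × (2, 3, 4) = (16, -12, 1).
With w = (-7, -7, -12) − (-6, -12, -8) = (-1, 5, -4), w · n = -80.
Distance = |w · n| / |n| = |-80| / √401 ≈ 4.00.

4.00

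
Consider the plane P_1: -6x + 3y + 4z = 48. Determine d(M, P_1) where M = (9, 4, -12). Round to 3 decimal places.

17.669

n·M − d = (-6)·(9) + (3)·(4) + (4)·(-12) − 48 = -138; |n| = √61.
Distance = |-138| / √61 = 138/√61 ≈ 17.669.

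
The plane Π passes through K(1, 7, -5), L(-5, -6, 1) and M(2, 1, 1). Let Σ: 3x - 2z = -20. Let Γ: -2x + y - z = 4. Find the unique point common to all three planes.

KL = (-6, -13, 6), KM = (1, -6, 6); a normal to Π is KL × KM = (-42, 42, 49).
Using K: Π has equation -42x + 42y + 49z = 7.
Solving the 3×3 linear system -42x + 42y + 49z = 7, 3x - 2z = -20, -2x + y - z = 4 (e.g. by elimination or Cramer's rule, determinant = 357) gives (-6, -7, 1).

(-6, -7, 1)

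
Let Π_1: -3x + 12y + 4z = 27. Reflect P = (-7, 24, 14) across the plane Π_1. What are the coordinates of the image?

(5, -24, -2)

λ = (n·P − d)/|n|² = (365 − 27)/169 = 2.
Reflection = P − 2λn = (-7, 24, 14) − 4·(-3, 12, 4) = (5, -24, -2).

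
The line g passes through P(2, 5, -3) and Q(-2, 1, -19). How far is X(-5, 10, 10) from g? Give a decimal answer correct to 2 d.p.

A direction vector for g is Q − P = (-4, -4, -16).
Taking (2, 5, -3) on g with direction v = (-4, -4, -16): w = X − (2, 5, -3) = (-7, 5, 13), and w × v = (-28, -164, 48).
Distance = |w × v| / |v| = √29984 / √288 ≈ 10.20.

10.20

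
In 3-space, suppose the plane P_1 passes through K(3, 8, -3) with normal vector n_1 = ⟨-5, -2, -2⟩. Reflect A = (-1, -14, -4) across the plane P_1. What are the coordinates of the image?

(19, -6, 4)

P_1: n_1·r = n_1·K gives -5x - 2y - 2z = -25.
λ = (n·A − d)/|n|² = (41 − (-25))/33 = 2.
Reflection = A − 2λn = (-1, -14, -4) − 4·(-5, -2, -2) = (19, -6, 4).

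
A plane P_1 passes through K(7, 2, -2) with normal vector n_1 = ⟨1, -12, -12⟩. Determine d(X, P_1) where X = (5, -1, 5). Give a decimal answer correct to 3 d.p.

2.941

P_1: n_1·r = n_1·K gives x - 12y - 12z = 7.
n·X − d = (1)·(5) + (-12)·(-1) + (-12)·(5) − 7 = -50; |n| = √289.
Distance = |-50| / √289 = 50/√289 ≈ 2.941.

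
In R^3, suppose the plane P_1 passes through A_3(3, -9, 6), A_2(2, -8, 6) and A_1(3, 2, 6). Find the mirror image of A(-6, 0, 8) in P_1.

(-6, 0, 4)

A_3A_2 = (-1, 1, 0), A_3A_1 = (0, 11, 0); a normal to P_1 is A_3A_2 × A_3A_1 = (0, 0, -11).
Using A_3: P_1 has equation -11z = -66.
λ = (n·A − d)/|n|² = (-88 − (-66))/121 = -2/11.
Reflection = A − 2λn = (-6, 0, 8) − (-4/11)·(0, 0, -11) = (-6, 0, 4).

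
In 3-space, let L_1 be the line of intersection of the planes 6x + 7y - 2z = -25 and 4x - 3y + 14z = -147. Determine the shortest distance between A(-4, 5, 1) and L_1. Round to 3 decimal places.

10.198

Direction of L_1: (6, 7, -2) × (4, -3, 14) = (92, -92, -46).
A point on L_1: solving the two plane equations with x = -6 gives (-6, -1, -9).
Taking (-6, -1, -9) on L_1 with direction v = (92, -92, -46): w = A − (-6, -1, -9) = (2, 6, 10), and w × v = (644, 1012, -736).
Distance = |w × v| / |v| = √1980576 / √19044 ≈ 10.198.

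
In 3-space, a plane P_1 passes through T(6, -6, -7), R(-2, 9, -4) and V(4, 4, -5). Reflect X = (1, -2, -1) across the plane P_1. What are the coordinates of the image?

(1, 0, -11)

TR = (-8, 15, 3), TV = (-2, 10, 2); a normal to P_1 is TR × TV = (0, 10, -50).
Using T: P_1 has equation 10y - 50z = 290.
λ = (n·X − d)/|n|² = (30 − 290)/2600 = -1/10.
Reflection = X − 2λn = (1, -2, -1) − (-1/5)·(0, 10, -50) = (1, 0, -11).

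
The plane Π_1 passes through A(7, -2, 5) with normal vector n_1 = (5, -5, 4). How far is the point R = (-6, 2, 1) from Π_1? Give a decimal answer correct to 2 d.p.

12.43

Π_1: n_1·r = n_1·A gives 5x - 5y + 4z = 65.
n·R − d = (5)·(-6) + (-5)·(2) + (4)·(1) − 65 = -101; |n| = √66.
Distance = |-101| / √66 = 101/√66 ≈ 12.43.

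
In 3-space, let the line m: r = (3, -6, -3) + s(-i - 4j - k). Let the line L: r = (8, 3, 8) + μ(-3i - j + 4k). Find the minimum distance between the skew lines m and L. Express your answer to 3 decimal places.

6.675

Common perpendicular direction n = (-1, -4, -1) × (-3, -1, 4) = (-17, 7, -11).
With w = (8, 3, 8) − (3, -6, -3) = (5, 9, 11), w · n = -143.
Distance = |w · n| / |n| = |-143| / √459 ≈ 6.675.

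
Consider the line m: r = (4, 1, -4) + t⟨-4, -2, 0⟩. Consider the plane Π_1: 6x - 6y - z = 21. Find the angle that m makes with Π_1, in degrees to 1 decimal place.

sin θ = |n·v| / (|n||v|) = |-12| / (√73 · √20) = 0.31405.
θ ≈ 18.3°.

18.3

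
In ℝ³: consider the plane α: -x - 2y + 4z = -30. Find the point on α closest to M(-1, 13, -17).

(-4, 7, -5)

Foot = M − λn with λ = (n·M − d)/|n|² = (-93 − (-30))/21 = -3.
Foot = (-1, 13, -17) − (-3)·(-1, -2, 4) = (-4, 7, -5).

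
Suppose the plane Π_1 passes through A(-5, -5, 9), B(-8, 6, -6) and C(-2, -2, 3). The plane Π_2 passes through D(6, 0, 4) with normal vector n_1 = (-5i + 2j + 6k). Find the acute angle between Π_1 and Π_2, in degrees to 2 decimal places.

AB = (-3, 11, -15), AC = (3, 3, -6); a normal to Π_1 is AB × AC = (-21, -63, -42).
Using A: Π_1 has equation -21x - 63y - 42z = 42.
Π_2: n_1·r = n_1·D gives -5x + 2y + 6z = -6.
cos θ = |n₁·n₂| / (|n₁||n₂|) = |-273| / (√6174 · √65).
θ = arccos(0.43095) ≈ 64.47°.

64.47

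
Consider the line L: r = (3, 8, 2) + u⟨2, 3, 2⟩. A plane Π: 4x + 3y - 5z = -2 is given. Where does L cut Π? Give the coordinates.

(-5, -4, -6)

Substitute r = (3, 8, 2) + t(2, 3, 2) into the plane: 26 + 7t = -2, so t = -4.
Intersection: (3, 8, 2) + (-4)·(2, 3, 2) = (-5, -4, -6).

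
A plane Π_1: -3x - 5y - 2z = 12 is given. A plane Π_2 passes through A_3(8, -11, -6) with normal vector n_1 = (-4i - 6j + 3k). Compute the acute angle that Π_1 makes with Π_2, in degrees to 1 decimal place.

41.6

Π_2: n_1·r = n_1·A_3 gives -4x - 6y + 3z = 16.
cos θ = |n₁·n₂| / (|n₁||n₂|) = |36| / (√38 · √61).
θ = arccos(0.74773) ≈ 41.6°.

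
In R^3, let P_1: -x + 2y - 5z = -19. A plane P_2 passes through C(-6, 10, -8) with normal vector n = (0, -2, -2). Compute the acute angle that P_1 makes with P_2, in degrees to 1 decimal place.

67.2

P_2: n·r = n·C gives -2y - 2z = -4.
cos θ = |n₁·n₂| / (|n₁||n₂|) = |6| / (√30 · √8).
θ = arccos(0.38730) ≈ 67.2°.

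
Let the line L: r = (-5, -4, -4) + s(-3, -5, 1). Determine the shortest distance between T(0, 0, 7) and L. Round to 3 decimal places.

12.064

Taking (-5, -4, -4) on L with direction v = (-3, -5, 1): w = T − (-5, -4, -4) = (5, 4, 11), and w × v = (59, -38, -13).
Distance = |w × v| / |v| = √5094 / √35 ≈ 12.064.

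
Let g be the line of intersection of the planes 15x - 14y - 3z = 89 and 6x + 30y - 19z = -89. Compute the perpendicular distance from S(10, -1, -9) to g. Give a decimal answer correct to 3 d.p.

11.670

Direction of g: (15, -14, -3) × (6, 30, -19) = (356, 267, 534).
A point on g: solving the two plane equations with x = -2 gives (-2, -7, -7).
Taking (-2, -7, -7) on g with direction v = (356, 267, 534): w = S − (-2, -7, -7) = (12, 6, -2), and w × v = (3738, -7120, 1068).
Distance = |w × v| / |v| = √65807668 / √483181 ≈ 11.670.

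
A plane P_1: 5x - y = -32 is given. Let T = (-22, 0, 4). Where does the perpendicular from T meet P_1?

Foot = T − λn with λ = (n·T − d)/|n|² = (-110 − (-32))/26 = -3.
Foot = (-22, 0, 4) − (-3)·(5, -1, 0) = (-7, -3, 4).

(-7, -3, 4)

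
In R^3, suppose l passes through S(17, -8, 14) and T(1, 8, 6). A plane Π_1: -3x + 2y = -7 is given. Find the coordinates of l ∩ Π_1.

(5, 4, 8)

A direction vector for l is T − S = (-16, 16, -8).
Substitute r = (17, -8, 14) + t(-16, 16, -8) into the plane: -67 + 80t = -7, so t = 3/4.
Intersection: (17, -8, 14) + (3/4)·(-16, 16, -8) = (5, 4, 8).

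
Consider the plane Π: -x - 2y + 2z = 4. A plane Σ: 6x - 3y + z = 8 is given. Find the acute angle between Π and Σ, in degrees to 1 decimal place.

cos θ = |n₁·n₂| / (|n₁||n₂|) = |2| / (√9 · √46).
θ = arccos(0.09829) ≈ 84.4°.

84.4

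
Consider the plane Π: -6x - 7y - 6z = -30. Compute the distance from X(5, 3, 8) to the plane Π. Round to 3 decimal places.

n·X − d = (-6)·(5) + (-7)·(3) + (-6)·(8) − (-30) = -69; |n| = √121.
Distance = |-69| / √121 = 69/√121 ≈ 6.273.

6.273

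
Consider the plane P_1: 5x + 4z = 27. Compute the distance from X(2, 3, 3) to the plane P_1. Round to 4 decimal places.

n·X − d = (5)·(2) + (0)·(3) + (4)·(3) − 27 = -5; |n| = √41.
Distance = |-5| / √41 = 5/√41 ≈ 0.7809.

0.7809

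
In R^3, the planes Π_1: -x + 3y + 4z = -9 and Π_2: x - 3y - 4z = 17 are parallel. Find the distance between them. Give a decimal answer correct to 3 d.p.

Rescale Π_2 by 1/(-1): -x + 3y + 4z = -17. Then distance = |-9 − (-17)| / √26 ≈ 1.569.

1.569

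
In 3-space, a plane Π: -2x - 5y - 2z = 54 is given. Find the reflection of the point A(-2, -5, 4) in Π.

λ = (n·A − d)/|n|² = (21 − 54)/33 = -1.
Reflection = A − 2λn = (-2, -5, 4) − (-2)·(-2, -5, -2) = (-6, -15, 0).

(-6, -15, 0)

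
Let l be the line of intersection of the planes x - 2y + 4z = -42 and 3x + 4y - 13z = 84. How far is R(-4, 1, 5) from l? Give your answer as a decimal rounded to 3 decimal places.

Direction of l: (1, -2, 4) × (3, 4, -13) = (10, 25, 10).
A point on l: solving the two plane equations with x = -6 gives (-6, 6, -6).
Taking (-6, 6, -6) on l with direction v = (10, 25, 10): w = R − (-6, 6, -6) = (2, -5, 11), and w × v = (-325, 90, 100).
Distance = |w × v| / |v| = √123725 / √825 ≈ 12.246.

12.246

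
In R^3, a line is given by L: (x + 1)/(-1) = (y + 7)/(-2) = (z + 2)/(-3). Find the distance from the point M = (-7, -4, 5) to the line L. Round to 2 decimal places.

L has direction (-1, -2, -3) through (-1, -7, -2).
Taking (-1, -7, -2) on L with direction v = (-1, -2, -3): w = M − (-1, -7, -2) = (-6, 3, 7), and w × v = (5, -25, 15).
Distance = |w × v| / |v| = √875 / √14 ≈ 7.91.

7.91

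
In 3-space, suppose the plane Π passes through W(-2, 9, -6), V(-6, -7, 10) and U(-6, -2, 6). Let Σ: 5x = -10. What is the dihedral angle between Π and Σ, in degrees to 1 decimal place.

58.0

WV = (-4, -16, 16), WU = (-4, -11, 12); a normal to Π is WV × WU = (-16, -16, -20).
Using W: Π has equation -16x - 16y - 20z = 8.
cos θ = |n₁·n₂| / (|n₁||n₂|) = |-80| / (√912 · √25).
θ = arccos(0.52981) ≈ 58.0°.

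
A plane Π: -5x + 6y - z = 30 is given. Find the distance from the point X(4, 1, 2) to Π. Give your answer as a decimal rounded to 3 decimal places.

5.842

n·X − d = (-5)·(4) + (6)·(1) + (-1)·(2) − 30 = -46; |n| = √62.
Distance = |-46| / √62 = 46/√62 ≈ 5.842.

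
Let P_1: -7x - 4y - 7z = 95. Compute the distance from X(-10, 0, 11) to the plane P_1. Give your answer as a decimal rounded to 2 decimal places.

9.55

n·X − d = (-7)·(-10) + (-4)·(0) + (-7)·(11) − 95 = -102; |n| = √114.
Distance = |-102| / √114 = 102/√114 ≈ 9.55.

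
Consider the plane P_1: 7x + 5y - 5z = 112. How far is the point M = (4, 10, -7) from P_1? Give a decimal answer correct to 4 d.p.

0.1005

n·M − d = (7)·(4) + (5)·(10) + (-5)·(-7) − 112 = 1; |n| = √99.
Distance = |1| / √99 = 1/√99 ≈ 0.1005.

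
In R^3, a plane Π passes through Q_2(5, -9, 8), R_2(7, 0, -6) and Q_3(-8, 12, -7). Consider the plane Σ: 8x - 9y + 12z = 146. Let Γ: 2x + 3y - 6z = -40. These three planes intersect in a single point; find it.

(4, -6, 5)

Q_2R_2 = (2, 9, -14), Q_2Q_3 = (-13, 21, -15); a normal to Π is Q_2R_2 × Q_2Q_3 = (159, 212, 159).
Using Q_2: Π has equation 159x + 212y + 159z = 159.
Solving the 3×3 linear system 159x + 212y + 159z = 159, 8x - 9y + 12z = 146, 2x + 3y - 6z = -40 (e.g. by elimination or Cramer's rule, determinant = 24804) gives (4, -6, 5).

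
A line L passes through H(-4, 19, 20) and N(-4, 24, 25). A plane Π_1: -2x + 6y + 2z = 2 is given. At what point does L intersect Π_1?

(-4, -1, 0)

A direction vector for L is N − H = (0, 5, 5).
Substitute r = (-4, 19, 20) + t(0, 5, 5) into the plane: 162 + 40t = 2, so t = -4.
Intersection: (-4, 19, 20) + (-4)·(0, 5, 5) = (-4, -1, 0).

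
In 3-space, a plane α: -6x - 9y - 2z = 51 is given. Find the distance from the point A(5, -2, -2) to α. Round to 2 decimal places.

5.36

n·A − d = (-6)·(5) + (-9)·(-2) + (-2)·(-2) − 51 = -59; |n| = √121.
Distance = |-59| / √121 = 59/√121 ≈ 5.36.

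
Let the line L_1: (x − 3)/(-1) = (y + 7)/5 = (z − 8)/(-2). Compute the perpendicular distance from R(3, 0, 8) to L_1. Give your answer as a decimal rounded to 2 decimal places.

L_1 has direction (-1, 5, -2) through (3, -7, 8).
Taking (3, -7, 8) on L_1 with direction v = (-1, 5, -2): w = R − (3, -7, 8) = (0, 7, 0), and w × v = (-14, 0, 7).
Distance = |w × v| / |v| = √245 / √30 ≈ 2.86.

2.86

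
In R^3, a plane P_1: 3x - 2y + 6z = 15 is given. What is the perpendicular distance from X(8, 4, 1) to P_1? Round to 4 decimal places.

1.0000

n·X − d = (3)·(8) + (-2)·(4) + (6)·(1) − 15 = 7; |n| = √49.
Distance = |7| / √49 = 7/√49 ≈ 1.0000.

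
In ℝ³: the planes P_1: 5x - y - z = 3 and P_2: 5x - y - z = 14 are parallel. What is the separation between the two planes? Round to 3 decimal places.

2.117

Same normal n = (5, -1, -1) with |n| = √27; distance = |3 − 14| / |n| = 11/√27 ≈ 2.117.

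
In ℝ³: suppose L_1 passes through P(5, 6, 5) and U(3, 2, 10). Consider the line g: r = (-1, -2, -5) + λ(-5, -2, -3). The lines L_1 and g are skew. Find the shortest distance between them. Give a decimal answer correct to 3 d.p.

6.692

A direction vector for L_1 is U − P = (-2, -4, 5).
Common perpendicular direction n = (-2, -4, 5) × (-5, -2, -3) = (22, -31, -16).
With w = (-1, -2, -5) − (5, 6, 5) = (-6, -8, -10), w · n = 276.
Distance = |w · n| / |n| = |276| / √1701 ≈ 6.692.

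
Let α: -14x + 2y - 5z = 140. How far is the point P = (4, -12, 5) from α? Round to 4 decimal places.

n·P − d = (-14)·(4) + (2)·(-12) + (-5)·(5) − 140 = -245; |n| = √225.
Distance = |-245| / √225 = 245/√225 ≈ 16.3333.

16.3333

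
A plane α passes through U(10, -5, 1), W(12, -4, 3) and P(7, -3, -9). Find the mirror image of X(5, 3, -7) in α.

UW = (2, 1, 2), UP = (-3, 2, -10); a normal to α is UW × UP = (-14, 14, 7).
Using U: α has equation -14x + 14y + 7z = -203.
λ = (n·X − d)/|n|² = (-77 − (-203))/441 = 2/7.
Reflection = X − 2λn = (5, 3, -7) − (4/7)·(-14, 14, 7) = (13, -5, -11).

(13, -5, -11)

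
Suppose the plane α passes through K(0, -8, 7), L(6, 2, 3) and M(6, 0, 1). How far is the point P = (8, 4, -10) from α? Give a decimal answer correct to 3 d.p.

3.787

KL = (6, 10, -4), KM = (6, 8, -6); a normal to α is KL × KM = (-28, 12, -12).
Using K: α has equation -28x + 12y - 12z = -180.
n·P − d = (-28)·(8) + (12)·(4) + (-12)·(-10) − (-180) = 124; |n| = √1072.
Distance = |124| / √1072 = 124/√1072 ≈ 3.787.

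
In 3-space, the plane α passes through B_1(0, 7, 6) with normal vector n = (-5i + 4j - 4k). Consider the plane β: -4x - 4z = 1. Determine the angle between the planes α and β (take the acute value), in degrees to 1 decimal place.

α: n·r = n·B_1 gives -5x + 4y - 4z = 4.
cos θ = |n₁·n₂| / (|n₁||n₂|) = |36| / (√57 · √32).
θ = arccos(0.84293) ≈ 32.5°.

32.5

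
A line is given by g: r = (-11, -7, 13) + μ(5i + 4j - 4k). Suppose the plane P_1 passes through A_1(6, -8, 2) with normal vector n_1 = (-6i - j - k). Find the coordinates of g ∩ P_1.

P_1: n_1·r = n_1·A_1 gives -6x - y - z = -30.
Substitute r = (-11, -7, 13) + t(5, 4, -4) into the plane: 60 + (-30)t = -30, so t = 3.
Intersection: (-11, -7, 13) + 3·(5, 4, -4) = (4, 5, 1).

(4, 5, 1)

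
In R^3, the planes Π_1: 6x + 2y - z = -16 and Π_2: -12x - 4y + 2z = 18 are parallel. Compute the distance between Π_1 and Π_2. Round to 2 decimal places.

Rescale Π_2 by 1/(-2): 6x + 2y - z = -9. Then distance = |-16 − (-9)| / √41 ≈ 1.09.

1.09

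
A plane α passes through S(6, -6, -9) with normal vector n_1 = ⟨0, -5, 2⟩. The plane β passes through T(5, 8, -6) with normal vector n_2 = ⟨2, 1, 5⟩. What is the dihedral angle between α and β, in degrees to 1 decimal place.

80.2

α: n_1·r = n_1·S gives -5y + 2z = 12.
β: n_2·r = n_2·T gives 2x + y + 5z = -12.
cos θ = |n₁·n₂| / (|n₁||n₂|) = |5| / (√29 · √30).
θ = arccos(0.16952) ≈ 80.2°.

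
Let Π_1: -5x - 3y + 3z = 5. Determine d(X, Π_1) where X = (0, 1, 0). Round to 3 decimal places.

1.220

n·X − d = (-5)·(0) + (-3)·(1) + (3)·(0) − 5 = -8; |n| = √43.
Distance = |-8| / √43 = 8/√43 ≈ 1.220.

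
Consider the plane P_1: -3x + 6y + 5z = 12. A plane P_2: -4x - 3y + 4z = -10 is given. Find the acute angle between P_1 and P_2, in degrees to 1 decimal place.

74.9

cos θ = |n₁·n₂| / (|n₁||n₂|) = |14| / (√70 · √41).
θ = arccos(0.26133) ≈ 74.9°.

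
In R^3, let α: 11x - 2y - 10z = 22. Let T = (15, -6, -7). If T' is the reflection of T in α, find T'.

λ = (n·T − d)/|n|² = (247 − 22)/225 = 1.
Reflection = T − 2λn = (15, -6, -7) − 2·(11, -2, -10) = (-7, -2, 13).

(-7, -2, 13)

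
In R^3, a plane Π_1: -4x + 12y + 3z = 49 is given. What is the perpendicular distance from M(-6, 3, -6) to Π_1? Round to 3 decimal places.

n·M − d = (-4)·(-6) + (12)·(3) + (3)·(-6) − 49 = -7; |n| = √169.
Distance = |-7| / √169 = 7/√169 ≈ 0.538.

0.538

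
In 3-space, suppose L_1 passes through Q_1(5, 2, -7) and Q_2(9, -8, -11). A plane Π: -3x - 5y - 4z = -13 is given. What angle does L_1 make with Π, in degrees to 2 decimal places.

41.66

A direction vector for L_1 is Q_2 − Q_1 = (4, -10, -4).
sin θ = |n·v| / (|n||v|) = |54| / (√50 · √132) = 0.66469.
θ ≈ 41.66°.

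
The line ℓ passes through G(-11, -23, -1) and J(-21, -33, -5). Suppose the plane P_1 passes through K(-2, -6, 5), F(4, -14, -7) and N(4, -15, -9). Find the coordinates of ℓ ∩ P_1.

A direction vector for ℓ is J − G = (-10, -10, -4).
KF = (6, -8, -12), KN = (6, -9, -14); a normal to P_1 is KF × KN = (4, 12, -6).
Using K: P_1 has equation 4x + 12y - 6z = -110.
Substitute r = (-11, -23, -1) + t(-10, -10, -4) into the plane: -314 + (-136)t = -110, so t = -3/2.
Intersection: (-11, -23, -1) + (-3/2)·(-10, -10, -4) = (4, -8, 5).

(4, -8, 5)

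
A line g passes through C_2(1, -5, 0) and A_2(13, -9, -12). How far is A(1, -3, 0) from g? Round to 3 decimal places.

1.947

A direction vector for g is A_2 − C_2 = (12, -4, -12).
Taking (1, -5, 0) on g with direction v = (12, -4, -12): w = A − (1, -5, 0) = (0, 2, 0), and w × v = (-24, 0, -24).
Distance = |w × v| / |v| = √1152 / √304 ≈ 1.947.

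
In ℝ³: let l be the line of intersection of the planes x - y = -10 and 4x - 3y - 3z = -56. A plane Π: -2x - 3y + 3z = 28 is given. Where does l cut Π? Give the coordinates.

(-8, 2, 6)

Direction of l: (1, -1, 0) × (4, -3, -3) = (3, 3, 1).
A point on l: solving the two plane equations with x = -14 gives (-14, -4, 4).
Substitute r = (-14, -4, 4) + t(3, 3, 1) into the plane: 52 + (-12)t = 28, so t = 2.
Intersection: (-14, -4, 4) + 2·(3, 3, 1) = (-8, 2, 6).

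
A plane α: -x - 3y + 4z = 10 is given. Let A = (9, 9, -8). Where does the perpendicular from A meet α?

Foot = A − λn with λ = (n·A − d)/|n|² = (-68 − 10)/26 = -3.
Foot = (9, 9, -8) − (-3)·(-1, -3, 4) = (6, 0, 4).

(6, 0, 4)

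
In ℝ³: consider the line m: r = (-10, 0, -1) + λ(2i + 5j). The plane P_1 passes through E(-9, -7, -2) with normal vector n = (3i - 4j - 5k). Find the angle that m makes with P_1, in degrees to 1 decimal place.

P_1: n·r = n·E gives 3x - 4y - 5z = 11.
sin θ = |n·v| / (|n||v|) = |-14| / (√50 · √29) = 0.36766.
θ ≈ 21.6°.

21.6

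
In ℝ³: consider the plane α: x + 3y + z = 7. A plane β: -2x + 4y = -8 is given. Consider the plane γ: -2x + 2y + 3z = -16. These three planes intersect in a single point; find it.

(6, 1, -2)

Solving the 3×3 linear system x + 3y + z = 7, -2x + 4y = -8, -2x + 2y + 3z = -16 (e.g. by elimination or Cramer's rule, determinant = 34) gives (6, 1, -2).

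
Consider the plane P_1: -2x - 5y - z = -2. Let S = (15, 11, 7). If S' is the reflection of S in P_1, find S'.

(3, -19, 1)

λ = (n·S − d)/|n|² = (-92 − (-2))/30 = -3.
Reflection = S − 2λn = (15, 11, 7) − (-6)·(-2, -5, -1) = (3, -19, 1).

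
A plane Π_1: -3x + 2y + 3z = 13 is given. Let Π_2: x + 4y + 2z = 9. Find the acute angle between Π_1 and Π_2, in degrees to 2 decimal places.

cos θ = |n₁·n₂| / (|n₁||n₂|) = |11| / (√22 · √21).
θ = arccos(0.51177) ≈ 59.22°.

59.22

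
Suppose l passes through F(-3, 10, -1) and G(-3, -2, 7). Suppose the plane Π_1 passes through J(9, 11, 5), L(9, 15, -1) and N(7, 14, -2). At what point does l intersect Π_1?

A direction vector for l is G − F = (0, -12, 8).
JL = (0, 4, -6), JN = (-2, 3, -7); a normal to Π_1 is JL × JN = (-10, 12, 8).
Using J: Π_1 has equation -10x + 12y + 8z = 82.
Substitute r = (-3, 10, -1) + t(0, -12, 8) into the plane: 142 + (-80)t = 82, so t = 3/4.
Intersection: (-3, 10, -1) + (3/4)·(0, -12, 8) = (-3, 1, 5).

(-3, 1, 5)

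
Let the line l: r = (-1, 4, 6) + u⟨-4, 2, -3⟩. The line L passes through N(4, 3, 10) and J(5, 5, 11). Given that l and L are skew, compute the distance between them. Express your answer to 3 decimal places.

A direction vector for L is J − N = (1, 2, 1).
Common perpendicular direction n = (-4, 2, -3) × (1, 2, 1) = (8, 1, -10).
With w = (4, 3, 10) − (-1, 4, 6) = (5, -1, 4), w · n = -1.
Distance = |w · n| / |n| = |-1| / √165 ≈ 0.078.

0.078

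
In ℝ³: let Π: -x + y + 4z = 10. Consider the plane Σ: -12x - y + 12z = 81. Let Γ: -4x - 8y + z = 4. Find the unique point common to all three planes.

Solving the 3×3 linear system -x + y + 4z = 10, -12x - y + 12z = 81, -4x - 8y + z = 4 (e.g. by elimination or Cramer's rule, determinant = 237) gives (-7, 3, 0).

(-7, 3, 0)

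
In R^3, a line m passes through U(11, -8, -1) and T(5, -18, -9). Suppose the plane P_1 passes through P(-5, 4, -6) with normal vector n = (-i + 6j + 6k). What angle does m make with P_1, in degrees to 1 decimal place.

57.6

A direction vector for m is T − U = (-6, -10, -8).
P_1: n·r = n·P gives -x + 6y + 6z = -7.
sin θ = |n·v| / (|n||v|) = |-102| / (√73 · √200) = 0.84416.
θ ≈ 57.6°.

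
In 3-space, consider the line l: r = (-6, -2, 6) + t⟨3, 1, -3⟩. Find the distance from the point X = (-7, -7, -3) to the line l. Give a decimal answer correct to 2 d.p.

Taking (-6, -2, 6) on l with direction v = (3, 1, -3): w = X − (-6, -2, 6) = (-1, -5, -9), and w × v = (24, -30, 14).
Distance = |w × v| / |v| = √1672 / √19 ≈ 9.38.

9.38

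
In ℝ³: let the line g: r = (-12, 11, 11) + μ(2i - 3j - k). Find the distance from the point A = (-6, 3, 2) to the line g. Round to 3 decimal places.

Taking (-12, 11, 11) on g with direction v = (2, -3, -1): w = A − (-12, 11, 11) = (6, -8, -9), and w × v = (-19, -12, -2).
Distance = |w × v| / |v| = √509 / √14 ≈ 6.030.

6.030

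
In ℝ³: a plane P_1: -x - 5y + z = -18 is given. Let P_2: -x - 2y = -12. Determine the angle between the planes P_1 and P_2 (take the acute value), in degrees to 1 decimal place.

cos θ = |n₁·n₂| / (|n₁||n₂|) = |11| / (√27 · √5).
θ = arccos(0.94673) ≈ 18.8°.

18.8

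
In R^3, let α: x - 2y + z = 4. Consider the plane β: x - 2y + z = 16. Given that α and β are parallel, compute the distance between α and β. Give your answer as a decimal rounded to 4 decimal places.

4.8990

Same normal n = (1, -2, 1) with |n| = √6; distance = |4 − 16| / |n| = 12/√6 ≈ 4.8990.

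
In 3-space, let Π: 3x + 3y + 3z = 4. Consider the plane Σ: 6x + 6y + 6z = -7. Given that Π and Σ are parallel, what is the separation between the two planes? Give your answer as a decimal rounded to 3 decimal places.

1.443

Rescale Σ by 1/2: 3x + 3y + 3z = -7/2. Then distance = |4 − (-7/2)| / √27 ≈ 1.443.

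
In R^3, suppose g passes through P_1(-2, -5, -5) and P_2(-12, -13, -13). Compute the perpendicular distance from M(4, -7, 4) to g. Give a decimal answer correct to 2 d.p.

7.87

A direction vector for g is P_2 − P_1 = (-10, -8, -8).
Taking (-2, -5, -5) on g with direction v = (-10, -8, -8): w = M − (-2, -5, -5) = (6, -2, 9), and w × v = (88, -42, -68).
Distance = |w × v| / |v| = √14132 / √228 ≈ 7.87.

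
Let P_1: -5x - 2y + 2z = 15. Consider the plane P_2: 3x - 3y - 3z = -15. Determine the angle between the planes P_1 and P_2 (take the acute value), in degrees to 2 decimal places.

cos θ = |n₁·n₂| / (|n₁||n₂|) = |-15| / (√33 · √27).
θ = arccos(0.50252) ≈ 59.83°.

59.83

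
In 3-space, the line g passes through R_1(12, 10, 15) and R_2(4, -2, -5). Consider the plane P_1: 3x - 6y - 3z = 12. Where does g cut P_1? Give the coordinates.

A direction vector for g is R_2 − R_1 = (-8, -12, -20).
Substitute r = (12, 10, 15) + t(-8, -12, -20) into the plane: -69 + 108t = 12, so t = 3/4.
Intersection: (12, 10, 15) + (3/4)·(-8, -12, -20) = (6, 1, 0).

(6, 1, 0)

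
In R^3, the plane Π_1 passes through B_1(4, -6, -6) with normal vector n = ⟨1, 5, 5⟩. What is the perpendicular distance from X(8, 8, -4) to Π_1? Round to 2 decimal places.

Π_1: n·r = n·B_1 gives x + 5y + 5z = -56.
n·X − d = (1)·(8) + (5)·(8) + (5)·(-4) − (-56) = 84; |n| = √51.
Distance = |84| / √51 = 84/√51 ≈ 11.76.

11.76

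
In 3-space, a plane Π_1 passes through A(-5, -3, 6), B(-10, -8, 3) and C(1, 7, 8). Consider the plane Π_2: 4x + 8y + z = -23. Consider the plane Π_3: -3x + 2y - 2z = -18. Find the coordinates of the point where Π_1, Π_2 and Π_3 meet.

AB = (-5, -5, -3), AC = (6, 10, 2); a normal to Π_1 is AB × AC = (20, -8, -20).
Using A: Π_1 has equation 20x - 8y - 20z = -196.
Solving the 3×3 linear system 20x - 8y - 20z = -196, 4x + 8y + z = -23, -3x + 2y - 2z = -18 (e.g. by elimination or Cramer's rule, determinant = -1040) gives (-2, -3, 9).

(-2, -3, 9)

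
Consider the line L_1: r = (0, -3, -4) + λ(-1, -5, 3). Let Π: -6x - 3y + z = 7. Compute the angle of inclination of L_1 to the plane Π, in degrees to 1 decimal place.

sin θ = |n·v| / (|n||v|) = |24| / (√46 · √35) = 0.59813.
θ ≈ 36.7°.

36.7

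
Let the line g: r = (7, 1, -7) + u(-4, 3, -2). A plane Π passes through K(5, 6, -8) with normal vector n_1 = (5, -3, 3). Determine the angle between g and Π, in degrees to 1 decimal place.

Π: n_1·r = n_1·K gives 5x - 3y + 3z = -17.
sin θ = |n·v| / (|n||v|) = |-35| / (√43 · √29) = 0.99114.
θ ≈ 82.4°.

82.4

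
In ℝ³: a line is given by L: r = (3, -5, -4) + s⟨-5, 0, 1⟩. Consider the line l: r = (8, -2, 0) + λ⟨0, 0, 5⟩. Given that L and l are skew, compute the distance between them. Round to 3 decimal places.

3.000

Common perpendicular direction n = (-5, 0, 1) × (0, 0, 5) = (0, 25, 0).
With w = (8, -2, 0) − (3, -5, -4) = (5, 3, 4), w · n = 75.
Distance = |w · n| / |n| = |75| / √625 ≈ 3.000.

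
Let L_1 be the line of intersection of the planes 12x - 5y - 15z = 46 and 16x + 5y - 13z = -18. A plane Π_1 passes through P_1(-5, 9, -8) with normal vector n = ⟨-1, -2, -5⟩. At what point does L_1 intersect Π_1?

Direction of L_1: (12, -5, -15) × (16, 5, -13) = (140, -84, 140).
A point on L_1: solving the two plane equations with x = -12 gives (-12, 1, -13).
Π_1: n·r = n·P_1 gives -x - 2y - 5z = 27.
Substitute r = (-12, 1, -13) + t(140, -84, 140) into the plane: 75 + (-672)t = 27, so t = 1/14.
Intersection: (-12, 1, -13) + (1/14)·(140, -84, 140) = (-2, -5, -3).

(-2, -5, -3)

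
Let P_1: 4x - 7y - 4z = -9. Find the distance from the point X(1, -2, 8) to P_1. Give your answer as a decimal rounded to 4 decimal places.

0.5556

n·X − d = (4)·(1) + (-7)·(-2) + (-4)·(8) − (-9) = -5; |n| = √81.
Distance = |-5| / √81 = 5/√81 ≈ 0.5556.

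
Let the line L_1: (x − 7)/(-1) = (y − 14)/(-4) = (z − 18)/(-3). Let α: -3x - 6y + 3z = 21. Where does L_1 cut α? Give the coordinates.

L_1 has direction (-1, -4, -3) through (7, 14, 18).
Substitute r = (7, 14, 18) + t(-1, -4, -3) into the plane: -51 + 18t = 21, so t = 4.
Intersection: (7, 14, 18) + 4·(-1, -4, -3) = (3, -2, 6).

(3, -2, 6)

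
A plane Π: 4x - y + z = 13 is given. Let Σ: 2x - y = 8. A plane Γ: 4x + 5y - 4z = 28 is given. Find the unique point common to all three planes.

(4, 0, -3)

Solving the 3×3 linear system 4x - y + z = 13, 2x - y = 8, 4x + 5y - 4z = 28 (e.g. by elimination or Cramer's rule, determinant = 22) gives (4, 0, -3).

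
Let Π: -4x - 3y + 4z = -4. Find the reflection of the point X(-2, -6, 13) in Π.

λ = (n·X − d)/|n|² = (78 − (-4))/41 = 2.
Reflection = X − 2λn = (-2, -6, 13) − 4·(-4, -3, 4) = (14, 6, -3).

(14, 6, -3)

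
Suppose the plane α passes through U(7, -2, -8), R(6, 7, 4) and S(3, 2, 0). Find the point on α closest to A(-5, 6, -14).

UR = (-1, 9, 12), US = (-4, 4, 8); a normal to α is UR × US = (24, -40, 32).
Using U: α has equation 24x - 40y + 32z = -8.
Foot = A − λn with λ = (n·A − d)/|n|² = (-808 − (-8))/3200 = -1/4.
Foot = (-5, 6, -14) − (-1/4)·(24, -40, 32) = (1, -4, -6).

(1, -4, -6)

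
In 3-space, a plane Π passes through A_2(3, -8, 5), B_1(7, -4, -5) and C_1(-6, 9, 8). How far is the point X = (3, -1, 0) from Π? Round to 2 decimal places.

0.12

A_2B_1 = (4, 4, -10), A_2C_1 = (-9, 17, 3); a normal to Π is A_2B_1 × A_2C_1 = (182, 78, 104).
Using A_2: Π has equation 182x + 78y + 104z = 442.
n·X − d = (182)·(3) + (78)·(-1) + (104)·(0) − 442 = 26; |n| = √50024.
Distance = |26| / √50024 = 26/√50024 ≈ 0.12.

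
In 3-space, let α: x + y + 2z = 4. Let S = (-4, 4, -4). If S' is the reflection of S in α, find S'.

(0, 8, 4)

λ = (n·S − d)/|n|² = (-8 − 4)/6 = -2.
Reflection = S − 2λn = (-4, 4, -4) − (-4)·(1, 1, 2) = (0, 8, 4).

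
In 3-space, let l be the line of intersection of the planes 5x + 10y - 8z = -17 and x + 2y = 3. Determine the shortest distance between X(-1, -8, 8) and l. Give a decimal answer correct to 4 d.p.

9.7980

Direction of l: (5, 10, -8) × (1, 2, 0) = (16, -8, 0).
A point on l: solving the two plane equations with x = 1 gives (1, 1, 4).
Taking (1, 1, 4) on l with direction v = (16, -8, 0): w = X − (1, 1, 4) = (-2, -9, 4), and w × v = (32, 64, 160).
Distance = |w × v| / |v| = √30720 / √320 ≈ 9.7980.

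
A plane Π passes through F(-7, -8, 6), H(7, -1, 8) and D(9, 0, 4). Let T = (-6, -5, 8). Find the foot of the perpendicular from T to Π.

(-5, -7, 8)

FH = (14, 7, 2), FD = (16, 8, -2); a normal to Π is FH × FD = (-30, 60, 0).
Using F: Π has equation -30x + 60y = -270.
Foot = T − λn with λ = (n·T − d)/|n|² = (-120 − (-270))/4500 = 1/30.
Foot = (-6, -5, 8) − (1/30)·(-30, 60, 0) = (-5, -7, 8).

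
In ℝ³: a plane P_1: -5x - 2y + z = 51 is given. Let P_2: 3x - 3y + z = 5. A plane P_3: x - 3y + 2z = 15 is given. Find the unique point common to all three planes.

(-7, -10, -4)

Solving the 3×3 linear system -5x - 2y + z = 51, 3x - 3y + z = 5, x - 3y + 2z = 15 (e.g. by elimination or Cramer's rule, determinant = 19) gives (-7, -10, -4).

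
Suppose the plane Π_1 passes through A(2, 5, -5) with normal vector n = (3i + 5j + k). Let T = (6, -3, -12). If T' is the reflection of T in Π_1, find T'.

(12, 7, -10)

Π_1: n·r = n·A gives 3x + 5y + z = 26.
λ = (n·T − d)/|n|² = (-9 − 26)/35 = -1.
Reflection = T − 2λn = (6, -3, -12) − (-2)·(3, 5, 1) = (12, 7, -10).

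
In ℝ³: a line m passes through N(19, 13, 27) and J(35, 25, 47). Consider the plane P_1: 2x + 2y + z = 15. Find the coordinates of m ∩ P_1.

A direction vector for m is J − N = (16, 12, 20).
Substitute r = (19, 13, 27) + t(16, 12, 20) into the plane: 91 + 76t = 15, so t = -1.
Intersection: (19, 13, 27) + (-1)·(16, 12, 20) = (3, 1, 7).

(3, 1, 7)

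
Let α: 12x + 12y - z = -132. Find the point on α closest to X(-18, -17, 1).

(-6, -5, 0)

Foot = X − λn with λ = (n·X − d)/|n|² = (-421 − (-132))/289 = -1.
Foot = (-18, -17, 1) − (-1)·(12, 12, -1) = (-6, -5, 0).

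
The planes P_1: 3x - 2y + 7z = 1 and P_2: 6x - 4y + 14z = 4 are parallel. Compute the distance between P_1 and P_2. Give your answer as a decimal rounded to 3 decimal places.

Rescale P_2 by 1/2: 3x - 2y + 7z = 2. Then distance = |1 − 2| / √62 ≈ 0.127.

0.127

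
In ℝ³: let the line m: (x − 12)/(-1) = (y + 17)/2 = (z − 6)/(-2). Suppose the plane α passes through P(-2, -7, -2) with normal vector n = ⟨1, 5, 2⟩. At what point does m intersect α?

m has direction (-1, 2, -2) through (12, -17, 6).
α: n·r = n·P gives x + 5y + 2z = -41.
Substitute r = (12, -17, 6) + t(-1, 2, -2) into the plane: -61 + 5t = -41, so t = 4.
Intersection: (12, -17, 6) + 4·(-1, 2, -2) = (8, -9, -2).

(8, -9, -2)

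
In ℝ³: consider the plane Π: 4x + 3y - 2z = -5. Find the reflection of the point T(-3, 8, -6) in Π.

λ = (n·T − d)/|n|² = (24 − (-5))/29 = 1.
Reflection = T − 2λn = (-3, 8, -6) − 2·(4, 3, -2) = (-11, 2, -2).

(-11, 2, -2)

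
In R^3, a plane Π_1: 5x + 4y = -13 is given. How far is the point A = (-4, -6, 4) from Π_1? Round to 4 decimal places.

n·A − d = (5)·(-4) + (4)·(-6) + (0)·(4) − (-13) = -31; |n| = √41.
Distance = |-31| / √41 = 31/√41 ≈ 4.8414.

4.8414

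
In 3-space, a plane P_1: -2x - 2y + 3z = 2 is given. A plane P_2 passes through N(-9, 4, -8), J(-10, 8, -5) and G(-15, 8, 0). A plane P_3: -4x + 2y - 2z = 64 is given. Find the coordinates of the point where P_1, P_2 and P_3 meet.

NJ = (-1, 4, 3), NG = (-6, 4, 8); a normal to P_2 is NJ × NG = (20, -10, 20).
Using N: P_2 has equation 20x - 10y + 20z = -380.
Solving the 3×3 linear system -2x - 2y + 3z = 2, 20x - 10y + 20z = -380, -4x + 2y - 2z = 64 (e.g. by elimination or Cramer's rule, determinant = 120) gives (-12, 2, -6).

(-12, 2, -6)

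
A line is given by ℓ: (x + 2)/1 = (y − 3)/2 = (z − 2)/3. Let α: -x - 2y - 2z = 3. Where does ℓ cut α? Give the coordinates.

ℓ has direction (1, 2, 3) through (-2, 3, 2).
Substitute r = (-2, 3, 2) + t(1, 2, 3) into the plane: -8 + (-11)t = 3, so t = -1.
Intersection: (-2, 3, 2) + (-1)·(1, 2, 3) = (-3, 1, -1).

(-3, 1, -1)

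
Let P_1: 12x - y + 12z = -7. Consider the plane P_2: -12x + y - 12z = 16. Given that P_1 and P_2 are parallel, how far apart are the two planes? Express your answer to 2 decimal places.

0.53

Rescale P_2 by 1/(-1): 12x - y + 12z = -16. Then distance = |-7 − (-16)| / √289 ≈ 0.53.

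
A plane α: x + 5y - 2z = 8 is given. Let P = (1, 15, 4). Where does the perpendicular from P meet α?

Foot = P − λn with λ = (n·P − d)/|n|² = (68 − 8)/30 = 2.
Foot = (1, 15, 4) − 2·(1, 5, -2) = (-1, 5, 8).

(-1, 5, 8)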